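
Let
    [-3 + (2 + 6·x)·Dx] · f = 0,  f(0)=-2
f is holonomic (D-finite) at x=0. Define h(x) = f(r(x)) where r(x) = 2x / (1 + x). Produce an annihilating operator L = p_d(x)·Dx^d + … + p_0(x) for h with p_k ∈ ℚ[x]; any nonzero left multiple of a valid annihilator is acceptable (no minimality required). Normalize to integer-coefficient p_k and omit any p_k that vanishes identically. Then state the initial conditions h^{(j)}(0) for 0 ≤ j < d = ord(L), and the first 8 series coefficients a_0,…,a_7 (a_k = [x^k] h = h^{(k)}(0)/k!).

L = -3 + (1 + 8·x + 7·x^2)·Dx  (order 1).
h: a_k = -2, -6, 15, -51, 861/4, -4137/4, 42987/8, -234975/8, …
ICs: h(0) = -2.

f: a_k = -2, -3, 9/4, -27/8, 405/64, -1701/128, 15309/512, -72171/1024, …
L₀ from L_f via x↦r, Dx↦r'^{-1}Dx.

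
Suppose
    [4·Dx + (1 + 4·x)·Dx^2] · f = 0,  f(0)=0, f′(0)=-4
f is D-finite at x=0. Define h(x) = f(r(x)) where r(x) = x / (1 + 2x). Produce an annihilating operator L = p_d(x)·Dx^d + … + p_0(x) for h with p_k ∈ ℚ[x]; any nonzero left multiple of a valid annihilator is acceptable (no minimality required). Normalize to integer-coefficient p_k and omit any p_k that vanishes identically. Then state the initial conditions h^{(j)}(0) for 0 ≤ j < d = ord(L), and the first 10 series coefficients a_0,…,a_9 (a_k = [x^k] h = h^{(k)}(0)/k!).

L = (8 + 24·x)·Dx + (1 + 8·x + 12·x^2)·Dx^2  (order 2).
h: a_k = 0, -4, 16, -208/3, 320, -7744/5, 23296/3, -279808/7, 209920, -10077184/9, …
ICs: h(0) = 0, h′(0) = -4.

f: a_k = 0, -4, 8, -64/3, 64, -1024/5, 2048/3, -16384/7, 8192, -262144/9, …
Substitute x→r, Dx→(1/r')Dx; clear ⇒ L₀.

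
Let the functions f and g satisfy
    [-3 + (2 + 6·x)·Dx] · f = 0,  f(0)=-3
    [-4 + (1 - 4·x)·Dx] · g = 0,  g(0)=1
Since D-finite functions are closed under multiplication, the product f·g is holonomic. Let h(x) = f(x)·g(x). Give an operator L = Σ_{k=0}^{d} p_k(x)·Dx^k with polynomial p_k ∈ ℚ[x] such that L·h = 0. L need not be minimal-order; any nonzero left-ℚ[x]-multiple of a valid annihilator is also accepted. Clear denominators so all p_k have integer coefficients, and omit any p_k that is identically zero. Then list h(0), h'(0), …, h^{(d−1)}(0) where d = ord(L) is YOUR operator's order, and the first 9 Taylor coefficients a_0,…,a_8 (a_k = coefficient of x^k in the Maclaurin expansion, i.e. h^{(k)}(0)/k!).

f: a_k = -3, -9/2, 27/8, -81/16, 1215/128, -5103/256, 45927/1024, -216513/2048, 8444007/32768, …
g: a_k = 1, 4, 16, 64, 256, 1024, 4096, 16384, 65536, …
h₀=f·g: eliminate ⇒ L₀, order ≤ 1·1.
L = (11 + 12·x) + (-2 + 2·x + 24·x^2)·Dx  (order 1).
h: a_k = -3, -33/2, -501/8, -4089/16, -129633/128, -1042167/256, -16628745/1024, -133246473/2048, -8519330265/32768, …
ICs: h(0) = -3.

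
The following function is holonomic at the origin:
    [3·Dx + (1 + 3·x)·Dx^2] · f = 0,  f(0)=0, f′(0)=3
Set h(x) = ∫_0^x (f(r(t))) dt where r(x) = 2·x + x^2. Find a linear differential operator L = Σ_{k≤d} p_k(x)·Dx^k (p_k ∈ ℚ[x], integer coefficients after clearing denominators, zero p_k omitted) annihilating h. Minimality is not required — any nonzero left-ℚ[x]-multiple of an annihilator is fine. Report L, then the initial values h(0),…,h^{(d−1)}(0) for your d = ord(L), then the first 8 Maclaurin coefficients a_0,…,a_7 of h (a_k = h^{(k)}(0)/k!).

L = (5 + 6·x + 3·x^2)·Dx^2 + (1 + 7·x + 9·x^2 + 3·x^3)·Dx^3  (order 3).
h: a_k = 0, 0, 3, -5, 27/2, -441/10, 801/5, -4365/7, …
ICs: h(0) = 0, h′(0) = 0, h′′(0) = 6.

f: a_k = 0, 3, -9/2, 9, -81/4, 243/5, -243/2, 2187/7, …
L₀ from L_f via x↦r, Dx↦r'^{-1}Dx.
h=∫h₀ ⇒ L = L₀·Dx.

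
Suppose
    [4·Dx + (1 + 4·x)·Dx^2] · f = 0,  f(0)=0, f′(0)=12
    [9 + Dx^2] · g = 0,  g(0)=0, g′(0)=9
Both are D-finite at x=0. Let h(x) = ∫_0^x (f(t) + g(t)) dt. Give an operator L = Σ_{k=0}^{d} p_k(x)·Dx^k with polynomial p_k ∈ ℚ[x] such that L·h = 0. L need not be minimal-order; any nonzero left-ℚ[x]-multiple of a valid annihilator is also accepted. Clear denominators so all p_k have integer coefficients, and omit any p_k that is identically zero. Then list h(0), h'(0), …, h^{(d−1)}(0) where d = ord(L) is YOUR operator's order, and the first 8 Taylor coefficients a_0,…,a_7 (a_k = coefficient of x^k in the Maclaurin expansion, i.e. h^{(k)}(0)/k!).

f: a_k = 0, 12, -24, 64, -192, 3072/5, -2048, 49152/7, …
g: a_k = 0, 9, 0, -27/2, 0, 243/40, 0, -729/560, …
L₀ := lclm(L_f,L_g); ord L₀ ≤ 2+2.
h=∫h₀ ⇒ L = L₀·Dx.
L = (3780 + 2592·x + 5184·x^2)·Dx^2 + (369 + 2124·x + 3888·x^2 + 5184·x^3)·Dx^3 + (420 + 288·x + 576·x^2)·Dx^4 + (41 + 236·x + 432·x^2 + 576·x^3)·Dx^5  (order 5).
h: a_k = 0, 0, 21/2, -8, 101/8, -192/5, 8273/80, -2048/7, …
ICs: h(0) = 0, h′(0) = 0, h′′(0) = 21, h′′′(0) = -48, h′′′′(0) = 303.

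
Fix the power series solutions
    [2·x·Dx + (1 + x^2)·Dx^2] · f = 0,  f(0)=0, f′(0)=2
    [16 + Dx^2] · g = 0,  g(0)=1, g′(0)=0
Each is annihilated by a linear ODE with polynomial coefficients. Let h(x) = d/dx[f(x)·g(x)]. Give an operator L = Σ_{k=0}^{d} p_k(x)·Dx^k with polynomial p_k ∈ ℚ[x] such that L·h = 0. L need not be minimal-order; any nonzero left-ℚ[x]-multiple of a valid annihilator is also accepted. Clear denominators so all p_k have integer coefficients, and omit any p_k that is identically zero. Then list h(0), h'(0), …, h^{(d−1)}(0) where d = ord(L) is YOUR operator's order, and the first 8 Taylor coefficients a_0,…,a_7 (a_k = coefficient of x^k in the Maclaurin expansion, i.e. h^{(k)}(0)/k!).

L = (32960 + 157056·x^2 + 319424·x^4 + 359424·x^6 + 242688·x^8 + 94208·x^10 + 16384·x^12) + (6752·x + 28736·x^3 + 49120·x^5 + 43520·x^7 + 20480·x^9 + 4096·x^11)·Dx + (3420 + 17320·x^2 + 37356·x^4 + 44272·x^6 + 30848·x^8 + 12032·x^10 + 2048·x^12)·Dx^2 + (422·x + 1796·x^3 + 3070·x^5 + 2720·x^7 + 1280·x^9 + 256·x^11)·Dx^3 + (85 + 469·x^2 + 1087·x^4 + 1363·x^6 + 980·x^8 + 384·x^10 + 64·x^12)·Dx^4  (order 4).
h: a_k = 2, 0, -50, 0, 406/3, 0, -6922/45, 0, …
ICs: h(0) = 2, h′(0) = 0, h′′(0) = -100, h′′′(0) = 0.

f: a_k = 0, 2, 0, -2/3, 0, 2/5, 0, -2/7, …
g: a_k = 1, 0, -8, 0, 32/3, 0, -256/45, 0, …
Sym-product of L_f,L_g gives L₀ (≤ ord 4).
h=h₀': d/dx-closure on L₀ ⇒ L.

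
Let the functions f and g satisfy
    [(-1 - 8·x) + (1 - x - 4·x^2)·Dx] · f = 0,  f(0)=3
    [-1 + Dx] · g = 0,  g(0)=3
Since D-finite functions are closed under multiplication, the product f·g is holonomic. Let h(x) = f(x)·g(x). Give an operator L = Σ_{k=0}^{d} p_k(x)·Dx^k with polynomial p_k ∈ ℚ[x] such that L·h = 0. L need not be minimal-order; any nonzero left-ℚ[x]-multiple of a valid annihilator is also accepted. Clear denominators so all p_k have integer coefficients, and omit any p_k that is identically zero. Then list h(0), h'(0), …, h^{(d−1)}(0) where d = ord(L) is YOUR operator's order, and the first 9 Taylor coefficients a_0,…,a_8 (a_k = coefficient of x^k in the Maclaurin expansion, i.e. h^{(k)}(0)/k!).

L = (2 + 7·x - 4·x^2) + (-1 + x + 4·x^2)·Dx  (order 1).
h: a_k = 9, 18, 117/2, 132, 2931/8, 17889/20, 188797/80, 831287/140, 68891713/4480, …
ICs: h(0) = 9.

f: a_k = 3, 3, 15, 27, 87, 195, 543, 1323, 3495, …
g: a_k = 3, 3, 3/2, 1/2, 1/8, 1/40, 1/240, 1/1680, 1/13440, …
Product ⇒ symmetric product L₀, ord ≤ 1.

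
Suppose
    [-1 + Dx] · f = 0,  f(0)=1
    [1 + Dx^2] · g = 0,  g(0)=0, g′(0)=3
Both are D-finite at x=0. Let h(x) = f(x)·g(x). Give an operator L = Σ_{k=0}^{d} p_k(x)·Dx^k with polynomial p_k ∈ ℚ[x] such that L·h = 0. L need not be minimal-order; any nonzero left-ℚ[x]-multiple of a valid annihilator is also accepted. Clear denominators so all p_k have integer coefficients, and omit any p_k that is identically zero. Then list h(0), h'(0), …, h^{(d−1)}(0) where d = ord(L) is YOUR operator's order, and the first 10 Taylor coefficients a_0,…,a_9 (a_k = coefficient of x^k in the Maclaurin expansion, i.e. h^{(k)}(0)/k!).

L = 2 - 2·Dx + Dx^2  (order 2).
h: a_k = 0, 3, 3, 1, 0, -1/10, -1/30, -1/210, 0, 1/7560, …
ICs: h(0) = 0, h′(0) = 3.

f: a_k = 1, 1, 1/2, 1/6, 1/24, 1/120, 1/720, 1/5040, 1/40320, 1/362880, …
g: a_k = 0, 3, 0, -1/2, 0, 1/40, 0, -1/1680, 0, 1/120960, …
Sym-product of L_f,L_g gives L₀ (≤ ord 2).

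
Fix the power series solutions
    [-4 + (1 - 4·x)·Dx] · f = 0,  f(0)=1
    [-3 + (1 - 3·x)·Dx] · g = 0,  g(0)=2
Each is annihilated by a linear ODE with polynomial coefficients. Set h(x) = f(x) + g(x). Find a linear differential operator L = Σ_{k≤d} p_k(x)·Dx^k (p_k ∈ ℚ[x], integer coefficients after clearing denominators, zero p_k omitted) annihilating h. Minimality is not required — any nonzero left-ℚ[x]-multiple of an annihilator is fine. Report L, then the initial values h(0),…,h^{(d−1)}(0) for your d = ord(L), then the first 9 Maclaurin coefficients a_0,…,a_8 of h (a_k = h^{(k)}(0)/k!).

f: a_k = 1, 4, 16, 64, 256, 1024, 4096, 16384, 65536, …
g: a_k = 2, 6, 18, 54, 162, 486, 1458, 4374, 13122, …
Sum ⇒ L₀ = lclm(L_f,L_g) in ℚ(x)⟨Dx⟩.
L = -24 + (14 - 48·x)·Dx + (-1 + 7·x - 12·x^2)·Dx^2  (order 2).
h: a_k = 3, 10, 34, 118, 418, 1510, 5554, 20758, 78658, …
ICs: h(0) = 3, h′(0) = 10.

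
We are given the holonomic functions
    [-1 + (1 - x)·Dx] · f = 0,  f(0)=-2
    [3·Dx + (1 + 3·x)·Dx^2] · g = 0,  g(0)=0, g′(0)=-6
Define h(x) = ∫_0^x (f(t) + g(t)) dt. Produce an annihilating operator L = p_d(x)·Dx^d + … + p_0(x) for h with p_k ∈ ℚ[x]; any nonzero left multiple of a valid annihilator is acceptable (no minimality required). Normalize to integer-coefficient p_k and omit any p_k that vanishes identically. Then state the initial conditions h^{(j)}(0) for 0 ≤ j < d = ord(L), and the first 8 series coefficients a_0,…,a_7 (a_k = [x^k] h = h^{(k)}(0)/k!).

L = (54 + 18·x)·Dx^2 + (-12 + 72·x + 36·x^2)·Dx^3 + (-5 - 13·x + 9·x^2 + 9·x^3)·Dx^4  (order 4).
h: a_k = 0, -2, -4, 7/3, -5, 77/10, -248/15, 241/7, …
ICs: h(0) = 0, h′(0) = -2, h′′(0) = -8, h′′′(0) = 14.

f: a_k = -2, -2, -2, -2, -2, -2, -2, -2, …
g: a_k = 0, -6, 9, -18, 81/2, -486/5, 243, -4374/7, …
Sum ⇒ L₀ = lclm(L_f,L_g) in ℚ(x)⟨Dx⟩.
h=∫h₀ ⇒ L = L₀·Dx.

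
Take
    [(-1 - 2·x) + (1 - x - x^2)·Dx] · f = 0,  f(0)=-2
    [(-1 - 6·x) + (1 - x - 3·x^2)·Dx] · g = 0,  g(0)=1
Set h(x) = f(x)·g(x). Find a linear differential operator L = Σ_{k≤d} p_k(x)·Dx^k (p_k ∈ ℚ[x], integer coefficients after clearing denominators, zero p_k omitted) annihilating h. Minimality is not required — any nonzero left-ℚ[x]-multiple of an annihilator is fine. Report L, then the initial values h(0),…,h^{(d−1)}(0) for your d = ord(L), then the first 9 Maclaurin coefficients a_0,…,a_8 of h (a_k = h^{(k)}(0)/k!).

f: a_k = -2, -2, -4, -6, -10, -16, -26, -42, -68, …
g: a_k = 1, 1, 4, 7, 19, 40, 97, 217, 508, …
Product ⇒ symmetric product L₀, ord ≤ 1.
L = (-2 - 6·x + 12·x^2 + 12·x^3) + (1 - 2·x - 3·x^2 + 4·x^3 + 3·x^4)·Dx  (order 1).
h: a_k = -2, -4, -14, -32, -84, -196, -474, -1104, -2594, …
ICs: h(0) = -2.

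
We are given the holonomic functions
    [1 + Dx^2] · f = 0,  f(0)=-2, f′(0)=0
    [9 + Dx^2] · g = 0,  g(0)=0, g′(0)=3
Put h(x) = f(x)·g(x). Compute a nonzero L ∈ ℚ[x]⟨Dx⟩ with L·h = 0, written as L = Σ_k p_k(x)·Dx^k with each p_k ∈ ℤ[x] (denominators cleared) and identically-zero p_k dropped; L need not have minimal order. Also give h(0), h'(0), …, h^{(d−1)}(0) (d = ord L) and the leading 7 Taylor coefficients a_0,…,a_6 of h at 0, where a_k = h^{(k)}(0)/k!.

L = 64 + 20·Dx^2 + Dx^4  (order 4).
h: a_k = 0, -6, 0, 12, 0, -44/5, 0, …
ICs: h(0) = 0, h′(0) = -6, h′′(0) = 0, h′′′(0) = 72.

f: a_k = -2, 0, 1, 0, -1/12, 0, 1/360, …
g: a_k = 0, 3, 0, -9/2, 0, 81/40, 0, …
Product ⇒ symmetric product L₀, ord ≤ 4.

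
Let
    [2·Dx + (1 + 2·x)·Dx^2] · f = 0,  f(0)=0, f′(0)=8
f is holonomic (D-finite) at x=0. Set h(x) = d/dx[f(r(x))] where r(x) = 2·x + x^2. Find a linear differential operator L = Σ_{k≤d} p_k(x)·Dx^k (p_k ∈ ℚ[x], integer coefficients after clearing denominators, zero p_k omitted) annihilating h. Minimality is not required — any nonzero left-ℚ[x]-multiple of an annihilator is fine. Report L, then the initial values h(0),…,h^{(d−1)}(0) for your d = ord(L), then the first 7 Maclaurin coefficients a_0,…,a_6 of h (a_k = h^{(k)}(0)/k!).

L = (3 + 4·x + 2·x^2) + (1 + 5·x + 6·x^2 + 2·x^3)·Dx  (order 1).
h: a_k = 16, -48, 160, -544, 1856, -6336, 21632, …
ICs: h(0) = 16.

f: a_k = 0, 8, -8, 32/3, -16, 128/5, -128/3, …
h₀=f(r): pull back L_f along r ⇒ L₀.
Differentiate: ansatz ord ≤ ord L₀ ⇒ L.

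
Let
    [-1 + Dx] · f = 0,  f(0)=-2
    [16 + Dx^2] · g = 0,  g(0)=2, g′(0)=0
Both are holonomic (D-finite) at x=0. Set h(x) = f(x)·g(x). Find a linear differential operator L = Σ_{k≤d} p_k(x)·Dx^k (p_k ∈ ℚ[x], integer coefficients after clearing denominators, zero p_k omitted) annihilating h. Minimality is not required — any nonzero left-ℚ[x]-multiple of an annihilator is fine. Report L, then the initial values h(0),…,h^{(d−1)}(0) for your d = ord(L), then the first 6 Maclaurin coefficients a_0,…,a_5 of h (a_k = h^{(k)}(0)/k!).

L = 17 - 2·Dx + Dx^2  (order 2).
h: a_k = -4, -4, 30, 94/3, -161/6, -1121/30, …
ICs: h(0) = -4, h′(0) = -4.

f: a_k = -2, -2, -1, -1/3, -1/12, -1/60, …
g: a_k = 2, 0, -16, 0, 64/3, 0, …
L₀ := L_f ⊗_s L_g (sym. prod.), ord ≤ 2.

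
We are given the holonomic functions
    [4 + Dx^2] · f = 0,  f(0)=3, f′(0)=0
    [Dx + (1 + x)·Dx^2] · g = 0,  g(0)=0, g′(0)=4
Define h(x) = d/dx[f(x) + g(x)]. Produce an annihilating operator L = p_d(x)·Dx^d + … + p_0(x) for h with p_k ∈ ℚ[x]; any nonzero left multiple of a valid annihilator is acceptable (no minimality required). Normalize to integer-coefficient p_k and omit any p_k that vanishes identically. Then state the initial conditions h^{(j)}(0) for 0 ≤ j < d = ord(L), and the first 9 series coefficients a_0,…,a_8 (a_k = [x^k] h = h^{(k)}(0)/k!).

f: a_k = 3, 0, -6, 0, 2, 0, -4/15, 0, 2/105, …
g: a_k = 0, 4, -2, 4/3, -1, 4/5, -2/3, 4/7, -1/2, …
f+g: L₀ = lclm(L_f,L_g), ord ≤ 2+2.
h=h₀': d/dx-closure on L₀ ⇒ L.
L = (20 + 16·x + 8·x^2) + (12 + 28·x + 24·x^2 + 8·x^3)·Dx + (5 + 4·x + 2·x^2)·Dx^2 + (3 + 7·x + 6·x^2 + 2·x^3)·Dx^3  (order 3).
h: a_k = 4, -16, 4, 4, 4, -28/5, 4, -404/105, 4, …
ICs: h(0) = 4, h′(0) = -16, h′′(0) = 8.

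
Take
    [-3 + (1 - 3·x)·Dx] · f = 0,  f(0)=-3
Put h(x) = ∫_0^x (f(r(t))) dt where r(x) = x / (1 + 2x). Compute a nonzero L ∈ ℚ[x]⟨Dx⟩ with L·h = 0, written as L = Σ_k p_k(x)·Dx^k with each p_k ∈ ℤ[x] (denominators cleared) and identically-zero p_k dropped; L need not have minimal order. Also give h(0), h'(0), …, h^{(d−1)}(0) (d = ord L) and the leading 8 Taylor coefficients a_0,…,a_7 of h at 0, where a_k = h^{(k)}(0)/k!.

L = 3·Dx + (-1 - x + 2·x^2)·Dx^2  (order 2).
h: a_k = 0, -3, -9/2, -3, -9/4, -9/5, -3/2, -9/7, …
ICs: h(0) = 0, h′(0) = -3.

f: a_k = -3, -9, -27, -81, -243, -729, -2187, -6561, …
f∘r: x↦r, Dx↦Dx/r' in L_f ⇒ L₀.
∫: right-multiply L₀ by Dx.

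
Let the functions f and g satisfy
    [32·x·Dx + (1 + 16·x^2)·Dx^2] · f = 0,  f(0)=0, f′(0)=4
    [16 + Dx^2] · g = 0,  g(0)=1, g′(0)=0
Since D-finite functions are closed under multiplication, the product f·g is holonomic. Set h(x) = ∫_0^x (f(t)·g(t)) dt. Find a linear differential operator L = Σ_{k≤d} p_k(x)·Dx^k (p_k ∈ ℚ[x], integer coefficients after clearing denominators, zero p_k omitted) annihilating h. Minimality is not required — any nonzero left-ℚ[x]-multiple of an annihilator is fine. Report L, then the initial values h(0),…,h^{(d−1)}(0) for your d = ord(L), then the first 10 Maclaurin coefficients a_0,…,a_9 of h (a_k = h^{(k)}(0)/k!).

f: a_k = 0, 4, 0, -64/3, 0, 1024/5, 0, -16384/7, 0, 262144/9, …
g: a_k = 1, 0, -8, 0, 32/3, 0, -256/45, 0, 512/315, 0, …
Product ⇒ symmetric product L₀, ord ≤ 4.
Integrate: L := L₀·Dx.
L = (1280 + 53248·x^2 + 360448·x^4 + 2097152·x^6 + 8388608·x^8)·Dx + (1536·x + 40960·x^3 + 393216·x^5 + 2097152·x^7)·Dx^2 + (96 + 4096·x^2 + 36864·x^4 + 262144·x^6 + 1048576·x^8)·Dx^3 + (96·x + 2560·x^3 + 24576·x^5 + 131072·x^7)·Dx^4 + (1 + 48·x^2 + 896·x^4 + 8192·x^6 + 32768·x^8)·Dx^5  (order 5).
h: a_k = 0, 0, 2, 0, -40/3, 0, 3136/45, 0, -166528/315, 0, …
ICs: h(0) = 0, h′(0) = 0, h′′(0) = 4, h′′′(0) = 0, h′′′′(0) = -320.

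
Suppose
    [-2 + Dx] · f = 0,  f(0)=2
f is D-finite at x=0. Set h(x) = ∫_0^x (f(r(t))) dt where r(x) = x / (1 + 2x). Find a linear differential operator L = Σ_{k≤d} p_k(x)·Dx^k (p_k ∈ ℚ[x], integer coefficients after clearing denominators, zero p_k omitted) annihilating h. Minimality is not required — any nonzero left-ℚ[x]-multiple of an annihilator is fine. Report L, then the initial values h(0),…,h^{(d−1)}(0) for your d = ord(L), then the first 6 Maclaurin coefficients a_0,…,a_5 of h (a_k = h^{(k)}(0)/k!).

f: a_k = 2, 4, 4, 8/3, 4/3, 8/15, …
Change of var in L_f (x↦r) gives L₀.
h=∫₀ˣh₀: take L = L₀·Dx.
L = -2·Dx + (1 + 4·x + 4·x^2)·Dx^2  (order 2).
h: a_k = 0, 2, 2, -4/3, 2/3, 4/15, …
ICs: h(0) = 0, h′(0) = 2.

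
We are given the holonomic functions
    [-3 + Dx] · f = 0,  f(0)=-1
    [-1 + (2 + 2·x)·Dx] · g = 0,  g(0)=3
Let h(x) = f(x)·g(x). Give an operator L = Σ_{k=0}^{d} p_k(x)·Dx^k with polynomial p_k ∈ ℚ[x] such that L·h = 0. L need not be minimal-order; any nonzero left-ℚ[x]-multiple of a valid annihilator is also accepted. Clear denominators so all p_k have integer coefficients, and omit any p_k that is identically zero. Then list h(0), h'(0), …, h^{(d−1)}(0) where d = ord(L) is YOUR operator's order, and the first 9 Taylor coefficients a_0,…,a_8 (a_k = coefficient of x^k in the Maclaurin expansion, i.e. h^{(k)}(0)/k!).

L = (-7 - 6·x) + (2 + 2·x)·Dx  (order 1).
h: a_k = -3, -21/2, -141/8, -309/16, -2001/128, -12831/1280, -27189/5120, -171999/71680, -154269/163840, …
ICs: h(0) = -3.

f: a_k = -1, -3, -9/2, -9/2, -27/8, -81/40, -81/80, -243/560, -729/4480, …
g: a_k = 3, 3/2, -3/8, 3/16, -15/128, 21/256, -63/1024, 99/2048, -1287/32768, …
L₀ := L_f ⊗_s L_g (sym. prod.), ord ≤ 1.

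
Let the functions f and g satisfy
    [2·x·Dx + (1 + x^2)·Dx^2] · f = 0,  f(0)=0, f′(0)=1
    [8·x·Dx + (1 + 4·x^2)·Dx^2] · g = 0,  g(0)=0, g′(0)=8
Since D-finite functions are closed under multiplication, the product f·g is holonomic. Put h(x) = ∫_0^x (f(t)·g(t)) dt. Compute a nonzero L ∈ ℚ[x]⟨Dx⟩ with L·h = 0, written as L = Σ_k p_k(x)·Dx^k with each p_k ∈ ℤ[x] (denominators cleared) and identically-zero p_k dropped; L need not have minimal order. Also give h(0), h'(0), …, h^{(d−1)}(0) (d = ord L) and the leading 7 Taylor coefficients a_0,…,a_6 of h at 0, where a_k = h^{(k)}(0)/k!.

f: a_k = 0, 1, 0, -1/3, 0, 1/5, 0, …
g: a_k = 0, 8, 0, -32/3, 0, 128/5, 0, …
Product ⇒ symmetric product L₀, ord ≤ 4.
h=∫₀ˣh₀: take L = L₀·Dx.
L = (-96·x - 800·x^3 - 1024·x^5 + 640·x^7 + 1536·x^9)·Dx^2 + (-20 - 412·x^2 - 1440·x^4 - 896·x^6 + 2240·x^8 + 2304·x^10)·Dx^3 + (-40·x - 280·x^3 - 480·x^5 + 272·x^7 + 1280·x^9 + 768·x^11)·Dx^4 + (-1 - 10·x^2 - 29·x^4 + 116·x^8 + 160·x^10 + 64·x^12)·Dx^5  (order 5).
h: a_k = 0, 0, 0, 8/3, 0, -8/3, 0, …
ICs: h(0) = 0, h′(0) = 0, h′′(0) = 0, h′′′(0) = 16, h′′′′(0) = 0.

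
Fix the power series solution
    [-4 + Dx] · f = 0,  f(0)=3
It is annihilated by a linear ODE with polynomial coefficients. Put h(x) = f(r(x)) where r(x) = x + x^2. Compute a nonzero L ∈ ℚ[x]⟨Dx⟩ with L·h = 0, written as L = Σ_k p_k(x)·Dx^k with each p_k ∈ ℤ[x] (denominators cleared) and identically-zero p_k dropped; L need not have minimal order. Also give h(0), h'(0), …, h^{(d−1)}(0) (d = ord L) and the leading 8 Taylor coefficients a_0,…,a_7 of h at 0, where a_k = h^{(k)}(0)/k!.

f: a_k = 3, 12, 24, 32, 32, 128/5, 256/15, 1024/105, …
h₀=f(r): pull back L_f along r ⇒ L₀.
L = (-4 - 8·x) + Dx  (order 1).
h: a_k = 3, 12, 36, 80, 152, 1248/5, 5536/15, 52096/105, …
ICs: h(0) = 3.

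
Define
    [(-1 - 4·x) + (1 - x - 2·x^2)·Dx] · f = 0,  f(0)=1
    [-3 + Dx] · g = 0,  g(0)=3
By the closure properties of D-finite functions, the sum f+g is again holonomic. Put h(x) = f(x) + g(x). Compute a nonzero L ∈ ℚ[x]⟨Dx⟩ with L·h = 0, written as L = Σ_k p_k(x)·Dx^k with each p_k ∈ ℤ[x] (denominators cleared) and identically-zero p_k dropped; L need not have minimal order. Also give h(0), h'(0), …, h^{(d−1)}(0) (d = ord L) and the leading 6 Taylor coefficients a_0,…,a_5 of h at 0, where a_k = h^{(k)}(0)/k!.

f: a_k = 1, 1, 3, 5, 11, 21, …
g: a_k = 3, 9, 27/2, 27/2, 81/8, 243/40, …
Weyl lclm of L_f,L_g ⇒ L₀ (ord ≤ 2).
L = (-9 - 9·x - 126·x^2 - 72·x^3) + (-3 + 30·x + 51·x^2 - 36·x^3 - 36·x^4)·Dx + (2 - 9·x - 3·x^2 + 20·x^3 + 12·x^4)·Dx^2  (order 2).
h: a_k = 4, 10, 33/2, 37/2, 169/8, 1083/40, …
ICs: h(0) = 4, h′(0) = 10.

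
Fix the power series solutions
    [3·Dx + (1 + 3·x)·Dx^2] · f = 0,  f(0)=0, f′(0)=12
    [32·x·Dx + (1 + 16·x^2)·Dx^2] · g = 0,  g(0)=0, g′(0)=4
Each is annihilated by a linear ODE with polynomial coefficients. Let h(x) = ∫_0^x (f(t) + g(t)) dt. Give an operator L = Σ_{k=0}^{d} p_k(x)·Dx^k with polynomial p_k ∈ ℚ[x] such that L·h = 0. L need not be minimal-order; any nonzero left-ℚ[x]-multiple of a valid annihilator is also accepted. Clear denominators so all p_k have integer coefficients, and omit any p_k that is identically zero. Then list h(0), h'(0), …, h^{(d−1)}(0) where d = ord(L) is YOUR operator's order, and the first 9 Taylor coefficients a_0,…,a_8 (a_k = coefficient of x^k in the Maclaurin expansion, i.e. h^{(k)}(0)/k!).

f: a_k = 0, 12, -18, 36, -81, 972/5, -486, 8748/7, -6561/2, …
g: a_k = 0, 4, 0, -64/3, 0, 1024/5, 0, -16384/7, 0, …
h₀=f+g: left-lcm gives L₀, ord ≤ 4.
h=∫h₀ ⇒ L = L₀·Dx.
L = (-96 - 864·x + 4608·x^2 + 4608·x^3)·Dx^2 + (-50 - 192·x + 672·x^2 + 9216·x^3 + 9216·x^4)·Dx^3 + (-3 + 23·x + 96·x^2 + 512·x^3 + 2304·x^4 + 2304·x^5)·Dx^4  (order 4).
h: a_k = 0, 0, 8, -6, 11/3, -81/5, 998/15, -486/7, -1909/14, …
ICs: h(0) = 0, h′(0) = 0, h′′(0) = 16, h′′′(0) = -36.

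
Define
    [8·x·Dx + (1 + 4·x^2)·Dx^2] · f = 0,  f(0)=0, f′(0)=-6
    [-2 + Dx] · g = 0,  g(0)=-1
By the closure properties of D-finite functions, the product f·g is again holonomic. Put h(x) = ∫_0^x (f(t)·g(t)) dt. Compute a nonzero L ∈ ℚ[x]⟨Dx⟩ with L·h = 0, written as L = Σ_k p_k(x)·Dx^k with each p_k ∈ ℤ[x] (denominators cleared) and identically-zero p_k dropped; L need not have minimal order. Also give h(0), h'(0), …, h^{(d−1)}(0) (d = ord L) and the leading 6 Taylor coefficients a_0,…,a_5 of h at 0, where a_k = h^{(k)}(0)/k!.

L = (4 - 16·x + 16·x^2)·Dx + (-4 + 8·x - 16·x^2)·Dx^2 + (1 + 4·x^2)·Dx^3  (order 3).
h: a_k = 0, 0, 3, 4, 1, -8/5, …
ICs: h(0) = 0, h′(0) = 0, h′′(0) = 6.

f: a_k = 0, -6, 0, 8, 0, -96/5, …
g: a_k = -1, -2, -2, -4/3, -2/3, -4/15, …
f·g: L₀ = L_f ⊗_s L_g, ord ≤ 2·1.
Integrate: L := L₀·Dx.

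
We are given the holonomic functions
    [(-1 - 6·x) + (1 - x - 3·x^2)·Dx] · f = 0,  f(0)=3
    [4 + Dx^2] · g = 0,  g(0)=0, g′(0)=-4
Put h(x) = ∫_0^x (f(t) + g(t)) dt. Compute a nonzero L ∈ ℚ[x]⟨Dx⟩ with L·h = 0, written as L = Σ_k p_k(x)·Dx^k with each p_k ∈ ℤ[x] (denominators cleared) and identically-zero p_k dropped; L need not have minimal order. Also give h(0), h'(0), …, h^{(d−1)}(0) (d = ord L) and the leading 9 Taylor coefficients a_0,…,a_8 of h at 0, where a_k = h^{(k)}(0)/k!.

L = (92 + 608·x + 512·x^2 + 1104·x^3 + 360·x^4 + 432·x^5)·Dx + (-24 + 4·x + 24·x^2 + 80·x^3 + 180·x^4 + 216·x^5 + 216·x^6)·Dx^2 + (23 + 152·x + 128·x^2 + 276·x^3 + 90·x^4 + 108·x^5)·Dx^3 + (-6 + x + 6·x^2 + 20·x^3 + 45·x^4 + 54·x^5 + 54·x^6)·Dx^4  (order 4).
h: a_k = 0, 3, -1/2, 4, 71/12, 57/5, 896/45, 291/7, 205081/2520, …
ICs: h(0) = 0, h′(0) = 3, h′′(0) = -1, h′′′(0) = 24.

f: a_k = 3, 3, 12, 21, 57, 120, 291, 651, 1524, …
g: a_k = 0, -4, 0, 8/3, 0, -8/15, 0, 16/315, 0, …
h₀=f+g: left-lcm gives L₀, ord ≤ 3.
h=∫₀ˣh₀: take L = L₀·Dx.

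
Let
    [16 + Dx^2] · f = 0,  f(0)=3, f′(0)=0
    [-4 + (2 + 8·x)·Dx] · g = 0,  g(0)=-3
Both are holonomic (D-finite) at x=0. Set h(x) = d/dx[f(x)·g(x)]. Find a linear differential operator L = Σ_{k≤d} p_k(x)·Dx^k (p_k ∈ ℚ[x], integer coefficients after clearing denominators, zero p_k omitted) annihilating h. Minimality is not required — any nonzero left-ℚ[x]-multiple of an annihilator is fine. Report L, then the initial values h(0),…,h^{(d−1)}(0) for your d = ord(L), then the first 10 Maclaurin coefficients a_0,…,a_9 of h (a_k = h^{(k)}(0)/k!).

f: a_k = 3, 0, -24, 0, 32, 0, -256/15, 0, 512/105, 0, …
g: a_k = -3, -6, 6, -12, 30, -84, 252, -792, 2574, -8580, …
f·g: L₀ = L_f ⊗_s L_g, ord ≤ 2·1.
h₀' ⇒ L via d/dx closure of L₀.
L = (212 + 2304·x + 8704·x^2 + 16384·x^3 + 16384·x^4) + (-4 - 144·x - 768·x^2 - 1024·x^3)·Dx + (7 + 88·x + 432·x^2 + 1024·x^3 + 1024·x^4)·Dx^2  (order 2).
h: a_k = -18, 180, 324, -600, -780, 8376/5, -22456/5, 704752/35, -2912004/35, 14995736/45, …
ICs: h(0) = -18, h′(0) = 180.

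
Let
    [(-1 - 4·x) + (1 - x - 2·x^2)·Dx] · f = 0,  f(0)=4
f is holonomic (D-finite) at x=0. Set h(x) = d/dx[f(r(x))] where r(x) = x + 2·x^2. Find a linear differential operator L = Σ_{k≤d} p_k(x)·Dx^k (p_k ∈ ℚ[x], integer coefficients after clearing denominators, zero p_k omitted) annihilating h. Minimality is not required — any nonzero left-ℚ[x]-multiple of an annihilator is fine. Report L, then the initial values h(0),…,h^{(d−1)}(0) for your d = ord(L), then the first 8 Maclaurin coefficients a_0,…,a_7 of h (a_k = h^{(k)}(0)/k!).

f: a_k = 4, 4, 12, 20, 44, 84, 172, 340, …
Change of var in L_f (x↦r) gives L₀.
h₀' ⇒ L via d/dx closure of L₀.
L = (10 + 72·x + 240·x^2 + 544·x^3 + 1344·x^4 + 1920·x^5 + 1280·x^6) + (-1 - 7·x - 12·x^2 + 32·x^3 + 200·x^4 + 384·x^5 + 448·x^6 + 256·x^7)·Dx  (order 1).
h: a_k = 4, 40, 204, 848, 3380, 13368, 50204, 185504, …
ICs: h(0) = 4.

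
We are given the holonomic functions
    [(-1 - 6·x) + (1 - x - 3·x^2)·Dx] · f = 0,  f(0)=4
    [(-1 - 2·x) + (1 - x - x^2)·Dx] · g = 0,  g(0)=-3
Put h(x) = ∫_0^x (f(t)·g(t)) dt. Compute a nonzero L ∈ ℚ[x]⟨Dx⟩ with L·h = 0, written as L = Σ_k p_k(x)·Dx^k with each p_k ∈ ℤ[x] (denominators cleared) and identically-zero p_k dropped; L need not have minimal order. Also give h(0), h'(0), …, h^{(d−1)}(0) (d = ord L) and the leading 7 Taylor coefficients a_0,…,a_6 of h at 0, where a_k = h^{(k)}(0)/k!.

f: a_k = 4, 4, 16, 28, 76, 160, 388, …
g: a_k = -3, -3, -6, -9, -15, -24, -39, …
f·g: L₀ = L_f ⊗_s L_g, ord ≤ 1·1.
Integrate: L := L₀·Dx.
L = (-2 - 6·x + 12·x^2 + 12·x^3)·Dx + (1 - 2·x - 3·x^2 + 4·x^3 + 3·x^4)·Dx^2  (order 2).
h: a_k = 0, -12, -12, -28, -48, -504/5, -196, …
ICs: h(0) = 0, h′(0) = -12.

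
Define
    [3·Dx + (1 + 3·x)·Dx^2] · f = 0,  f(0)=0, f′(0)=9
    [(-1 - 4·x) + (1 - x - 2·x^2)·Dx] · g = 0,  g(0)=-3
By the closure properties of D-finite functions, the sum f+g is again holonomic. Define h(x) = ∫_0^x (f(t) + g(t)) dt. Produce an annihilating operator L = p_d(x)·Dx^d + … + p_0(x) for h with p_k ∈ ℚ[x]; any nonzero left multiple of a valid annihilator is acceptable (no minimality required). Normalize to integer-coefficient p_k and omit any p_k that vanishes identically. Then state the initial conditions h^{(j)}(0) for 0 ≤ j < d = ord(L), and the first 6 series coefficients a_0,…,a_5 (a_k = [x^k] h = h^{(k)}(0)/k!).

L = (-66 - 270·x - 576·x^2 - 336·x^3 - 288·x^4)·Dx^2 + (-4 - 96·x - 492·x^2 - 832·x^3 - 696·x^4 - 480·x^5)·Dx^3 + (3 + 19·x + 25·x^2 - 39·x^3 - 116·x^4 - 164·x^5 - 96·x^6)·Dx^4  (order 4).
h: a_k = 0, -3, 3, -15/2, 3, -75/4, …
ICs: h(0) = 0, h′(0) = -3, h′′(0) = 6, h′′′(0) = -45.

f: a_k = 0, 9, -27/2, 27, -243/4, 729/5, …
g: a_k = -3, -3, -9, -15, -33, -63, …
L₀ := lclm(L_f,L_g); ord L₀ ≤ 2+1.
h=∫₀ˣh₀: take L = L₀·Dx.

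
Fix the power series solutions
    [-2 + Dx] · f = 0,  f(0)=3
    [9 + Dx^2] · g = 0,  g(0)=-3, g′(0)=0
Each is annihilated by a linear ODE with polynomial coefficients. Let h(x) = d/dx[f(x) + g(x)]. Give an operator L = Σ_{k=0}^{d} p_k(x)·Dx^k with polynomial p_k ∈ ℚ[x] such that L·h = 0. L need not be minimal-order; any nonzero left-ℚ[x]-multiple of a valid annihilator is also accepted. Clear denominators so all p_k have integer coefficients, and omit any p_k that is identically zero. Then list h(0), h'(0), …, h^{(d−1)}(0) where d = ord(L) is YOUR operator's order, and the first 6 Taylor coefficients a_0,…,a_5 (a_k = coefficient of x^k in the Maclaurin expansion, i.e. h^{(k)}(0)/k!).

f: a_k = 3, 6, 6, 4, 2, 4/5, …
g: a_k = -3, 0, 27/2, 0, -81/8, 0, …
h₀=f+g: left-lcm gives L₀, ord ≤ 3.
Differentiate: ansatz ord ≤ ord L₀ ⇒ L.
L = 18 - 9·Dx + 2·Dx^2 - Dx^3  (order 3).
h: a_k = 6, 39, 12, -65/2, 4, 793/40, …
ICs: h(0) = 6, h′(0) = 39, h′′(0) = 24.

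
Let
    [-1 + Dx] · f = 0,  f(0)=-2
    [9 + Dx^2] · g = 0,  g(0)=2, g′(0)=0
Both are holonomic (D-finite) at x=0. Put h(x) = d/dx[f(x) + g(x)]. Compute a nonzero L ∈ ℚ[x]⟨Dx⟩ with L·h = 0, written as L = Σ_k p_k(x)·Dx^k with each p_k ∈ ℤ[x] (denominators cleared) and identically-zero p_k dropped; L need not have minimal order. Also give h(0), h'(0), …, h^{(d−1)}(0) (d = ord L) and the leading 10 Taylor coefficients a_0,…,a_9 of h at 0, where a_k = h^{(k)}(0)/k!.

L = 9 - 9·Dx + Dx^2 - Dx^3  (order 3).
h: a_k = -2, -20, -1, 80/3, -1/12, -73/6, -1/360, 164/63, -1/20160, -5905/18144, …
ICs: h(0) = -2, h′(0) = -20, h′′(0) = -2.

f: a_k = -2, -2, -1, -1/3, -1/12, -1/60, -1/360, -1/2520, -1/20160, -1/181440, …
g: a_k = 2, 0, -9, 0, 27/4, 0, -81/40, 0, 729/2240, 0, …
Weyl lclm of L_f,L_g ⇒ L₀ (ord ≤ 3).
Differentiate: ansatz ord ≤ ord L₀ ⇒ L.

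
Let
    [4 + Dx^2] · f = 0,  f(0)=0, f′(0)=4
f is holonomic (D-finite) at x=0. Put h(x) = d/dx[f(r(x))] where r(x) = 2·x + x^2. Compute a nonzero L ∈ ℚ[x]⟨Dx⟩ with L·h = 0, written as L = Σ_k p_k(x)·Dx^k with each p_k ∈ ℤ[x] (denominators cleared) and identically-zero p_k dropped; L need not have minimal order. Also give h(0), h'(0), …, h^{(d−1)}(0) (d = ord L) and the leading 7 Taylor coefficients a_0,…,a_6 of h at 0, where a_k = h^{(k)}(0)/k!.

L = (19 + 64·x + 96·x^2 + 64·x^3 + 16·x^4) + (-3 - 3·x)·Dx + (1 + 2·x + x^2)·Dx^2  (order 2).
h: a_k = 8, 8, -64, -128, 16/3, 240, 11392/45, …
ICs: h(0) = 8, h′(0) = 8.

f: a_k = 0, 4, 0, -8/3, 0, 8/15, 0, …
h₀=f(r): pull back L_f along r ⇒ L₀.
Derive L from L₀ (diff closure).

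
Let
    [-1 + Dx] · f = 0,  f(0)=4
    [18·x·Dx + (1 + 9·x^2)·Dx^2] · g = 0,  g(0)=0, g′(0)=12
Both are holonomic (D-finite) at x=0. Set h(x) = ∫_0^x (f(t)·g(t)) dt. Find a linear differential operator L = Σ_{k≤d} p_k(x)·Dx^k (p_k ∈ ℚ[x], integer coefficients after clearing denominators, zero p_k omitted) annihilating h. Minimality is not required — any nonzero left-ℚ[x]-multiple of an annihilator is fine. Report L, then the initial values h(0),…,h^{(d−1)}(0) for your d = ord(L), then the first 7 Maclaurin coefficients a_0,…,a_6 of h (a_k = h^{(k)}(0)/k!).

L = (1 - 18·x + 9·x^2)·Dx + (-2 + 18·x - 18·x^2)·Dx^2 + (1 + 9·x^2)·Dx^3  (order 3).
h: a_k = 0, 0, 24, 16, -30, -136/5, 1769/15, …
ICs: h(0) = 0, h′(0) = 0, h′′(0) = 48.

f: a_k = 4, 4, 2, 2/3, 1/6, 1/30, 1/180, …
g: a_k = 0, 12, 0, -36, 0, 972/5, 0, …
Product ⇒ symmetric product L₀, ord ≤ 2.
Integrate: L := L₀·Dx.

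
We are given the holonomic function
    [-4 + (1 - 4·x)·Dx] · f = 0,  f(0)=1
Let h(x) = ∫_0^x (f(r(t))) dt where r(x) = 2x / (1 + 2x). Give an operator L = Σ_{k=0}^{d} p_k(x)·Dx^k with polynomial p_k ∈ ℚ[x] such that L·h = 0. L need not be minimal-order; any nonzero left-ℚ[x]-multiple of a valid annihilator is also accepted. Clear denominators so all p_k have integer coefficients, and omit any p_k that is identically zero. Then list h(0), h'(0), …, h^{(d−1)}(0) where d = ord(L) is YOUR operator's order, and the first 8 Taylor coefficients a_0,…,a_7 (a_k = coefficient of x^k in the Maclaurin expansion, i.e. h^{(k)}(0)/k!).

L = 8·Dx + (-1 + 4·x + 12·x^2)·Dx^2  (order 2).
h: a_k = 0, 1, 4, 16, 72, 1728/5, 1728, 62208/7, …
ICs: h(0) = 0, h′(0) = 1.

f: a_k = 1, 4, 16, 64, 256, 1024, 4096, 16384, …
Change of var in L_f (x↦r) gives L₀.
∫: right-multiply L₀ by Dx.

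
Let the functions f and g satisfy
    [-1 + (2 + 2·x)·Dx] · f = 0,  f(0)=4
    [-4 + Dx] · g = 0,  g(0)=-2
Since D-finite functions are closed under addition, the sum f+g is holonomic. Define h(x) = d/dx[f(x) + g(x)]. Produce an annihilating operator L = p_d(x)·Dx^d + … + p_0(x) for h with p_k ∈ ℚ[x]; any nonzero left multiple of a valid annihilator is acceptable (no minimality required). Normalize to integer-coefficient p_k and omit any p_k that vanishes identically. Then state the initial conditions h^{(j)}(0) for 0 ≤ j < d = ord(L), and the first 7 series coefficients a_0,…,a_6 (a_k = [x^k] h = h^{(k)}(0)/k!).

L = (-44 - 32·x) + (-61 - 128·x - 64·x^2)·Dx + (18 + 34·x + 16·x^2)·Dx^2  (order 2).
h: a_k = -6, -33, -253/4, -2063/24, -16279/192, -132017/1920, -1038181/23040, …
ICs: h(0) = -6, h′(0) = -33.

f: a_k = 4, 2, -1/2, 1/4, -5/32, 7/64, -21/256, …
g: a_k = -2, -8, -16, -64/3, -64/3, -256/15, -512/45, …
f+g: L₀ = lclm(L_f,L_g), ord ≤ 1+1.
h=h₀': d/dx-closure on L₀ ⇒ L.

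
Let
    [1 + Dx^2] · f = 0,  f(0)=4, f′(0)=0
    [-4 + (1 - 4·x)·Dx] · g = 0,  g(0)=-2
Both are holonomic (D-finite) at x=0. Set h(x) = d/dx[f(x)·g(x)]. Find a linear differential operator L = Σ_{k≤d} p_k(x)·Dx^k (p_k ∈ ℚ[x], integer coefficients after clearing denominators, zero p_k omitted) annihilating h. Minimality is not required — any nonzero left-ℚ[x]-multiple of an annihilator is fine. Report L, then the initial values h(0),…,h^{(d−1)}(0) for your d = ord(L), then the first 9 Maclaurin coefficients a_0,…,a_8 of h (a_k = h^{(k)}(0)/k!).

f: a_k = 4, 0, -2, 0, 1/6, 0, -1/180, 0, 1/10080, …
g: a_k = -2, -8, -32, -128, -512, -2048, -8192, -32768, -131072, …
Product ⇒ symmetric product L₀, ord ≤ 2.
Differentiate: ansatz ord ≤ ord L₀ ⇒ L.
L = (-31 - 8·x + 16·x^2) + (-8 + 32·x)·Dx + (1 - 8·x + 16·x^2)·Dx^2  (order 2).
h: a_k = -32, -248, -1488, -23812/3, -119060/3, -2857439/15, -40004146/45, -512053069/126, -512053069/28, …
ICs: h(0) = -32, h′(0) = -248.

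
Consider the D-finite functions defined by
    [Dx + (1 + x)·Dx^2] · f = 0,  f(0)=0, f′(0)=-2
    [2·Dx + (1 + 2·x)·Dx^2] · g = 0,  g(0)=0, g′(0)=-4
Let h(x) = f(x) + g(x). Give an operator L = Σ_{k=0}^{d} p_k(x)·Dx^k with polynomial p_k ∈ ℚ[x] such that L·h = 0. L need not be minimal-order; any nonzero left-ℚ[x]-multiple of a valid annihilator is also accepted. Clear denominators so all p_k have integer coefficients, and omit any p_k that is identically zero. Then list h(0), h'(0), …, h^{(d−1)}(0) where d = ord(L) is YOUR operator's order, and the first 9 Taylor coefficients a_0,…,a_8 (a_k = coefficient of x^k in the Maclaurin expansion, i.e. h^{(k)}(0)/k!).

f: a_k = 0, -2, 1, -2/3, 1/2, -2/5, 1/3, -2/7, 1/4, …
g: a_k = 0, -4, 4, -16/3, 8, -64/5, 64/3, -256/7, 64, …
L₀ := lclm(L_f,L_g); ord L₀ ≤ 2+2.
L = 4·Dx + (6 + 8·x)·Dx^2 + (1 + 3·x + 2·x^2)·Dx^3  (order 3).
h: a_k = 0, -6, 5, -6, 17/2, -66/5, 65/3, -258/7, 257/4, …
ICs: h(0) = 0, h′(0) = -6, h′′(0) = 10.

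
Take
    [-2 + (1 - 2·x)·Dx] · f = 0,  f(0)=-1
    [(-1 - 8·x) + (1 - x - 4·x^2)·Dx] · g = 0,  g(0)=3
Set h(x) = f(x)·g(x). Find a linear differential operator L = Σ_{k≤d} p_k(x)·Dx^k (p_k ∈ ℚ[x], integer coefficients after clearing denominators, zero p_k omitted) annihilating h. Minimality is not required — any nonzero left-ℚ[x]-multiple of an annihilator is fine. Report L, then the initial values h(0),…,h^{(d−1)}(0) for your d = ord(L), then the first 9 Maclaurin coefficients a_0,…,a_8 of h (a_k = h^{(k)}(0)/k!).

f: a_k = -1, -2, -4, -8, -16, -32, -64, -128, -256, …
g: a_k = 3, 3, 15, 27, 87, 195, 543, 1323, 3495, …
h₀=f·g: eliminate ⇒ L₀, order ≤ 1·1.
L = (-3 - 4·x + 24·x^2) + (1 - 3·x - 2·x^2 + 8·x^3)·Dx  (order 1).
h: a_k = -3, -9, -33, -93, -273, -741, -2025, -5373, -14241, …
ICs: h(0) = -3.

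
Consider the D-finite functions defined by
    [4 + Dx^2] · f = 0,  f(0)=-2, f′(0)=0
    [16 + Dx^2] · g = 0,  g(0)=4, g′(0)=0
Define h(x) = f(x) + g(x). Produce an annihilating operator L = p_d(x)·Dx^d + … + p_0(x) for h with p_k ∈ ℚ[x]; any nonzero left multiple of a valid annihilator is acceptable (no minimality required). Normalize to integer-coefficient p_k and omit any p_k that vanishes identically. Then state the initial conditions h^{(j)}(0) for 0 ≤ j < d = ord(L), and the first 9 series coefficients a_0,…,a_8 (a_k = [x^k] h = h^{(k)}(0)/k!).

f: a_k = -2, 0, 4, 0, -4/3, 0, 8/45, 0, -4/315, …
g: a_k = 4, 0, -32, 0, 128/3, 0, -1024/45, 0, 2048/315, …
L₀ := lclm(L_f,L_g); ord L₀ ≤ 2+2.
L = 64 + 20·Dx^2 + Dx^4  (order 4).
h: a_k = 2, 0, -28, 0, 124/3, 0, -1016/45, 0, 292/45, …
ICs: h(0) = 2, h′(0) = 0, h′′(0) = -56, h′′′(0) = 0.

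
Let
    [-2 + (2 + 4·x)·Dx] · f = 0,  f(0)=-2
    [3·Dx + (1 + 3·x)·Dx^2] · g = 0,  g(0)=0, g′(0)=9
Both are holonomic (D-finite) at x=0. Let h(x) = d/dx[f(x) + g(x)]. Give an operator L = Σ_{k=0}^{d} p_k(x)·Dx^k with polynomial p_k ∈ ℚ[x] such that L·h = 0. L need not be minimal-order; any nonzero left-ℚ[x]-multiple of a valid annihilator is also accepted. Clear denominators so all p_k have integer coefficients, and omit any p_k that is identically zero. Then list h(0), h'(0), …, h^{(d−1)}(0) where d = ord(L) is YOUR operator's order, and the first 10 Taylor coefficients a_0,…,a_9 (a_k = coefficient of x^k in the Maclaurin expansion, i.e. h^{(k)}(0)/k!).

f: a_k = -2, -2, 1, -1, 5/4, -7/4, 21/8, -33/8, 429/64, -715/64, …
g: a_k = 0, 9, -27/2, 27, -243/4, 729/5, -729/2, 6561/7, -19683/8, 6561, …
f+g: L₀ = lclm(L_f,L_g), ord ≤ 1+2.
h₀' ⇒ L via d/dx closure of L₀.
L = (9 + 9·x) + (15 + 54·x + 45·x^2)·Dx + (2 + 13·x + 27·x^2 + 18·x^3)·Dx^2  (order 2).
h: a_k = 7, -25, 78, -238, 2881/4, -8685/4, 52257/8, -157035/8, 3772701/64, -11325253/64, …
ICs: h(0) = 7, h′(0) = -25.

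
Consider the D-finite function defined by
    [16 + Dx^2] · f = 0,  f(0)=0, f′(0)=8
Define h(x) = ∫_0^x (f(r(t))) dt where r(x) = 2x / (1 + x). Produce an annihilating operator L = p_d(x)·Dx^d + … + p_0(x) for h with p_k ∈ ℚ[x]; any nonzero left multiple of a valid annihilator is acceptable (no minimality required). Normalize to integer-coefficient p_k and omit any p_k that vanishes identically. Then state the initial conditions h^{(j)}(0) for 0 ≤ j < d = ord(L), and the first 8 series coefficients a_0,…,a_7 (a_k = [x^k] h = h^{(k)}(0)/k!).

f: a_k = 0, 8, 0, -64/3, 0, 256/15, 0, -2048/315, …
Substitute x→r, Dx→(1/r')Dx; clear ⇒ L₀.
∫: right-multiply L₀ by Dx.
L = 64·Dx + (2 + 6·x + 6·x^2 + 2·x^3)·Dx^2 + (1 + 4·x + 6·x^2 + 4·x^3 + x^4)·Dx^3  (order 3).
h: a_k = 0, 0, 8, -16/3, -116/3, 496/5, -3464/45, -1040/7, …
ICs: h(0) = 0, h′(0) = 0, h′′(0) = 16.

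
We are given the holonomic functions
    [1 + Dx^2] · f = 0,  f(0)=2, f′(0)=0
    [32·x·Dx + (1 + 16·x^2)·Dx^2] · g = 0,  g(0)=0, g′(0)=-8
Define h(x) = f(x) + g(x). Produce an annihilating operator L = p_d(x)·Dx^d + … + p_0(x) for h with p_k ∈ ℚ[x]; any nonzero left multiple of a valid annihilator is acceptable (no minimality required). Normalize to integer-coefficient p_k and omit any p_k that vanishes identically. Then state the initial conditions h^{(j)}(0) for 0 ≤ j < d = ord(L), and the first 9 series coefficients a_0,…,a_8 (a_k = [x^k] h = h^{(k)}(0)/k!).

f: a_k = 2, 0, -1, 0, 1/12, 0, -1/360, 0, 1/20160, …
g: a_k = 0, -8, 0, 128/3, 0, -2048/5, 0, 32768/7, 0, …
f+g: L₀ = lclm(L_f,L_g), ord ≤ 2+2.
L = (-6112·x + 99328·x^3 + 8192·x^5)·Dx + (-31 + 1072·x^2 + 25344·x^4 + 4096·x^6)·Dx^2 + (-6112·x + 99328·x^3 + 8192·x^5)·Dx^3 + (-31 + 1072·x^2 + 25344·x^4 + 4096·x^6)·Dx^4  (order 4).
h: a_k = 2, -8, -1, 128/3, 1/12, -2048/5, -1/360, 32768/7, 1/20160, …
ICs: h(0) = 2, h′(0) = -8, h′′(0) = -2, h′′′(0) = 256.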